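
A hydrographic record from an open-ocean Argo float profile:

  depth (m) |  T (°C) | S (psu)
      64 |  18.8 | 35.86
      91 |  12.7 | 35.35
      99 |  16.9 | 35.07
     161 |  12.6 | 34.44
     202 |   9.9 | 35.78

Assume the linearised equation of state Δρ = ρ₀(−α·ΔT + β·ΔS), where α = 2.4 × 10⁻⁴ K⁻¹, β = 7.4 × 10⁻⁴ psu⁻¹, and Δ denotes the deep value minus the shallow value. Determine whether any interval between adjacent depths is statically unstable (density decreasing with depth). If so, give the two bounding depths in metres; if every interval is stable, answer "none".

Evaluate Δρ/ρ₀ = −αΔT + βΔS across each adjacent pair:
  64–91 m: −αΔT+βΔS = −(2.4 × 10⁻⁴)(-6.1)+(7.4 × 10⁻⁴)(-0.51) = 1.1 × 10⁻³ → stable
  91–99 m: −αΔT+βΔS = −(2.4 × 10⁻⁴)(+4.2)+(7.4 × 10⁻⁴)(-0.28) = -1.2 × 10⁻³ → UNSTABLE
  99–161 m: −αΔT+βΔS = −(2.4 × 10⁻⁴)(-4.3)+(7.4 × 10⁻⁴)(-0.63) = 5.7 × 10⁻⁴ → stable
  161–202 m: −αΔT+βΔS = −(2.4 × 10⁻⁴)(-2.7)+(7.4 × 10⁻⁴)(+1.34) = 1.6 × 10⁻³ → stable
The 91–99 m interval has Δρ < 0: lighter water underlies denser water.

91–99 m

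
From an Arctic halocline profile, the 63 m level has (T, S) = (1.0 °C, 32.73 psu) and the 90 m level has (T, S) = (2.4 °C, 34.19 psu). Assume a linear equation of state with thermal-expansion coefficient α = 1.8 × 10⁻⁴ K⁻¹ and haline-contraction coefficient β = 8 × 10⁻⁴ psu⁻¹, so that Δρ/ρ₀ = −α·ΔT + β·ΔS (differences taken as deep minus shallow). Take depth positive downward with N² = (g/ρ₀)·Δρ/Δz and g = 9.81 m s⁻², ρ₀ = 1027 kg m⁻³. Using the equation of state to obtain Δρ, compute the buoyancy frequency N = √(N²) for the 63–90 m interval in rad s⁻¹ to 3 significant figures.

ΔT = +1.4 K, ΔS = +1.46 psu (deep − shallow).
Δρ/ρ₀ = −αΔT + βΔS = -2.52 × 10⁻⁴ + 1.168 × 10⁻³ = 9.16 × 10⁻⁴, so Δρ ≈ 0.9407 kg m⁻³.
N² = (g/ρ₀)·Δρ/Δz = g·(Δρ/ρ₀)/Δz = 9.81 × 9.16 × 10⁻⁴ / 27 = 3.3281 × 10⁻⁴ s⁻².
N = √(3.3281 × 10⁻⁴) = 0.018243 rad s⁻¹ ≈ 0.0182 rad s⁻¹.

0.0182 rad s⁻¹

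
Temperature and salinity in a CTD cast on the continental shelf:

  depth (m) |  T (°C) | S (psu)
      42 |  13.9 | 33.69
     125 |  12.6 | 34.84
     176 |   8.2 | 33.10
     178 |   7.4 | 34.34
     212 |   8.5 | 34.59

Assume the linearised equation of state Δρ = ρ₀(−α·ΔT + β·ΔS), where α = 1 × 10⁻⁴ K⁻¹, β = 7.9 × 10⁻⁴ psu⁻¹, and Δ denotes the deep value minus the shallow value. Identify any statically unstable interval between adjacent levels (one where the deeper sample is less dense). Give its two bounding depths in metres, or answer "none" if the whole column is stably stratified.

125–176 m

Evaluate Δρ/ρ₀ = −αΔT + βΔS across each adjacent pair:
  42–125 m: −αΔT+βΔS = −(1 × 10⁻⁴)(-1.3)+(7.9 × 10⁻⁴)(+1.15) = 1.0 × 10⁻³ → stable
  125–176 m: −αΔT+βΔS = −(1 × 10⁻⁴)(-4.4)+(7.9 × 10⁻⁴)(-1.74) = -9.3 × 10⁻⁴ → UNSTABLE
  176–178 m: −αΔT+βΔS = −(1 × 10⁻⁴)(-0.8)+(7.9 × 10⁻⁴)(+1.24) = 1.1 × 10⁻³ → stable
  178–212 m: −αΔT+βΔS = −(1 × 10⁻⁴)(+1.1)+(7.9 × 10⁻⁴)(+0.25) = 8.7 × 10⁻⁵ → stable
The 125–176 m interval has Δρ < 0: lighter water underlies denser water.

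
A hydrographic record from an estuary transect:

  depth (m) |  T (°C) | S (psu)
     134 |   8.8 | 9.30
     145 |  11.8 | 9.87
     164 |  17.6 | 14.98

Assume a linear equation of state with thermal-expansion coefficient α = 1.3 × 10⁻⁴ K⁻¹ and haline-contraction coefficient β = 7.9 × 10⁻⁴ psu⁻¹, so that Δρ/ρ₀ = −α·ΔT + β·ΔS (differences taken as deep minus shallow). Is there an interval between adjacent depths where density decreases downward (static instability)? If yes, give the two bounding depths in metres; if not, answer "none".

none

Evaluate Δρ/ρ₀ = −αΔT + βΔS across each adjacent pair:
  134–145 m: −αΔT+βΔS = −(1.3 × 10⁻⁴)(+3.0)+(7.9 × 10⁻⁴)(+0.57) = 6.0 × 10⁻⁵ → stable
  145–164 m: −αΔT+βΔS = −(1.3 × 10⁻⁴)(+5.8)+(7.9 × 10⁻⁴)(+5.11) = 3.3 × 10⁻³ → stable
Every interval has Δρ > 0: the column is stably stratified throughout.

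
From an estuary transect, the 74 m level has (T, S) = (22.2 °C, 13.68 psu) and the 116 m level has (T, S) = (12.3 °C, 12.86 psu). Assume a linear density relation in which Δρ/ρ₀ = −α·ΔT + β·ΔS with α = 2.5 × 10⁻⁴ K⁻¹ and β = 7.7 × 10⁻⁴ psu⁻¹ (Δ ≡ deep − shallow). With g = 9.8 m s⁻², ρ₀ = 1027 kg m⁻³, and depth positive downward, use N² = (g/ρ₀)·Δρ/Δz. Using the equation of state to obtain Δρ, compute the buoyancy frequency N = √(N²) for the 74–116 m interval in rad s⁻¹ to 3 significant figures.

0.0207 rad s⁻¹

ΔT = -9.9 K, ΔS = -0.82 psu (deep − shallow).
Δρ/ρ₀ = −αΔT + βΔS = 2.475 × 10⁻³ − 6.314 × 10⁻⁴ = 1.8436 × 10⁻³, so Δρ ≈ 1.893 kg m⁻³.
N² = (g/ρ₀)·Δρ/Δz = g·(Δρ/ρ₀)/Δz = 9.8 × 1.8436 × 10⁻³ / 42 = 4.3017 × 10⁻⁴ s⁻².
N = √(4.3017 × 10⁻⁴) = 0.020741 rad s⁻¹ ≈ 0.0207 rad s⁻¹.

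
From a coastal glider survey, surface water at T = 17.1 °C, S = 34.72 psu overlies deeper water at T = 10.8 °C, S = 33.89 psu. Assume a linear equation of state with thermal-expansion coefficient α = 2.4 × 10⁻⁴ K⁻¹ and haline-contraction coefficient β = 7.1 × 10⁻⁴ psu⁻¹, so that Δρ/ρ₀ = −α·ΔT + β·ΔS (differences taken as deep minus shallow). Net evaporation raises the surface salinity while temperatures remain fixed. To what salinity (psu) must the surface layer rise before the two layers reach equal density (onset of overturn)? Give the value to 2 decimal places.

Neutral buoyancy requires −α(T_deep − T_surf) + β(S_deep − S_surf′) = 0.
S_surf′ = S_deep − (α/β)·ΔT = 33.89 − (2.4 × 10⁻⁴/7.1 × 10⁻⁴)·(-6.3) = 36.0196 psu.
Increase required: 36.0196 − 34.72 = 1.2996 psu.

36.02 psu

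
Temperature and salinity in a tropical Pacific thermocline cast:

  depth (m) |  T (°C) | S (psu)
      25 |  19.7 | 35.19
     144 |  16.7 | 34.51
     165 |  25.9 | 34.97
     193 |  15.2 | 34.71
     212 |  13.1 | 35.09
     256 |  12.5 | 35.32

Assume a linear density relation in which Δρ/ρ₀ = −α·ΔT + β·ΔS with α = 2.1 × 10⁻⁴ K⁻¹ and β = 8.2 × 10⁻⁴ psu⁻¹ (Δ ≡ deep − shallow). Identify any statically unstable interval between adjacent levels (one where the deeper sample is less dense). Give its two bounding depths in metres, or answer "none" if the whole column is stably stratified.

Evaluate Δρ/ρ₀ = −αΔT + βΔS across each adjacent pair:
  25–144 m: −αΔT+βΔS = −(2.1 × 10⁻⁴)(-3.0)+(8.2 × 10⁻⁴)(-0.68) = 7.2 × 10⁻⁵ → stable
  144–165 m: −αΔT+βΔS = −(2.1 × 10⁻⁴)(+9.2)+(8.2 × 10⁻⁴)(+0.46) = -1.6 × 10⁻³ → UNSTABLE
  165–193 m: −αΔT+βΔS = −(2.1 × 10⁻⁴)(-10.7)+(8.2 × 10⁻⁴)(-0.26) = 2.0 × 10⁻³ → stable
  193–212 m: −αΔT+βΔS = −(2.1 × 10⁻⁴)(-2.1)+(8.2 × 10⁻⁴)(+0.38) = 7.5 × 10⁻⁴ → stable
  212–256 m: −αΔT+βΔS = −(2.1 × 10⁻⁴)(-0.6)+(8.2 × 10⁻⁴)(+0.23) = 3.1 × 10⁻⁴ → stable
The 144–165 m interval has Δρ < 0: lighter water underlies denser water.

144–165 m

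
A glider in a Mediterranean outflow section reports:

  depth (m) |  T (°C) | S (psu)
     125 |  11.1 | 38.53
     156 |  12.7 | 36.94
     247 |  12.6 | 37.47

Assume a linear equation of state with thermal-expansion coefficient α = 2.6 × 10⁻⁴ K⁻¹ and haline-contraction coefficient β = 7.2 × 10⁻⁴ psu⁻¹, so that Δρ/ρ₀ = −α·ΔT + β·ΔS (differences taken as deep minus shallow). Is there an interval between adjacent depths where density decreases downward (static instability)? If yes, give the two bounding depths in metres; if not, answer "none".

Evaluate Δρ/ρ₀ = −αΔT + βΔS across each adjacent pair:
  125–156 m: −αΔT+βΔS = −(2.6 × 10⁻⁴)(+1.6)+(7.2 × 10⁻⁴)(-1.59) = -1.6 × 10⁻³ → UNSTABLE
  156–247 m: −αΔT+βΔS = −(2.6 × 10⁻⁴)(-0.1)+(7.2 × 10⁻⁴)(+0.53) = 4.1 × 10⁻⁴ → stable
The 125–156 m interval has Δρ < 0: lighter water underlies denser water.

125–156 m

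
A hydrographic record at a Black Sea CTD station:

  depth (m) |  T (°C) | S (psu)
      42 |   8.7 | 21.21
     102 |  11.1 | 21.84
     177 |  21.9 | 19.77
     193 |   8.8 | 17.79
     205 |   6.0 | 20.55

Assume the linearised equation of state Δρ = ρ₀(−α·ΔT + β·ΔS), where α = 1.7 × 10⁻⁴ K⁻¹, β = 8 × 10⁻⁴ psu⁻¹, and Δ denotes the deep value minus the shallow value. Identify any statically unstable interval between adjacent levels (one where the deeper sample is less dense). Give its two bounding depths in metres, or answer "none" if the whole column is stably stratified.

102–177 m

Evaluate Δρ/ρ₀ = −αΔT + βΔS across each adjacent pair:
  42–102 m: −αΔT+βΔS = −(1.7 × 10⁻⁴)(+2.4)+(8 × 10⁻⁴)(+0.63) = 9.6 × 10⁻⁵ → stable
  102–177 m: −αΔT+βΔS = −(1.7 × 10⁻⁴)(+10.8)+(8 × 10⁻⁴)(-2.07) = -3.5 × 10⁻³ → UNSTABLE
  177–193 m: −αΔT+βΔS = −(1.7 × 10⁻⁴)(-13.1)+(8 × 10⁻⁴)(-1.98) = 6.4 × 10⁻⁴ → stable
  193–205 m: −αΔT+βΔS = −(1.7 × 10⁻⁴)(-2.8)+(8 × 10⁻⁴)(+2.76) = 2.7 × 10⁻³ → stable
The 102–177 m interval has Δρ < 0: lighter water underlies denser water.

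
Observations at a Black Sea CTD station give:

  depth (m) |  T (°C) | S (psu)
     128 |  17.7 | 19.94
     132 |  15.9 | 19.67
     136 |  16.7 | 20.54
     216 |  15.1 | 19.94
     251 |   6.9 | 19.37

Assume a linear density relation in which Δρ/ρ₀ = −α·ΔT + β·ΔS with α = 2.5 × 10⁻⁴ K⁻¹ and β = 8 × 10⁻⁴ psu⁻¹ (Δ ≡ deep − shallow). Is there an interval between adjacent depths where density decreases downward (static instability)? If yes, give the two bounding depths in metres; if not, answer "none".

136–216 m

Evaluate Δρ/ρ₀ = −αΔT + βΔS across each adjacent pair:
  128–132 m: −αΔT+βΔS = −(2.5 × 10⁻⁴)(-1.8)+(8 × 10⁻⁴)(-0.27) = 2.3 × 10⁻⁴ → stable
  132–136 m: −αΔT+βΔS = −(2.5 × 10⁻⁴)(+0.8)+(8 × 10⁻⁴)(+0.87) = 5.0 × 10⁻⁴ → stable
  136–216 m: −αΔT+βΔS = −(2.5 × 10⁻⁴)(-1.6)+(8 × 10⁻⁴)(-0.60) = -8.0 × 10⁻⁵ → UNSTABLE
  216–251 m: −αΔT+βΔS = −(2.5 × 10⁻⁴)(-8.2)+(8 × 10⁻⁴)(-0.57) = 1.6 × 10⁻³ → stable
The 136–216 m interval has Δρ < 0: lighter water underlies denser water.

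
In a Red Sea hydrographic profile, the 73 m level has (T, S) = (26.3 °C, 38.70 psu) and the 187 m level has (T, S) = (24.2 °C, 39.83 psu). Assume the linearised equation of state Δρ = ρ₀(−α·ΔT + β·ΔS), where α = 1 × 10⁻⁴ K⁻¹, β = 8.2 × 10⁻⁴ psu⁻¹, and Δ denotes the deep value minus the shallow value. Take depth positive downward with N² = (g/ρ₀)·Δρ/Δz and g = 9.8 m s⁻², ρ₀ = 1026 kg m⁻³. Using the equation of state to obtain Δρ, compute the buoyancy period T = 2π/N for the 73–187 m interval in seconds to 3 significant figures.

ΔT = -2.1 K, ΔS = +1.13 psu (deep − shallow).
Δρ/ρ₀ = −αΔT + βΔS = 2.10 × 10⁻⁴ + 9.266 × 10⁻⁴ = 1.1366 × 10⁻³, so Δρ ≈ 1.166 kg m⁻³.
N² = (g/ρ₀)·Δρ/Δz = g·(Δρ/ρ₀)/Δz = 9.8 × 1.1366 × 10⁻³ / 114 = 9.7708 × 10⁻⁵ s⁻².
N = √(9.7708 × 10⁻⁵) = 9.8847 × 10⁻³ rad s⁻¹ → T = 2π/N = 635.65 s ≈ 636 s.

636 s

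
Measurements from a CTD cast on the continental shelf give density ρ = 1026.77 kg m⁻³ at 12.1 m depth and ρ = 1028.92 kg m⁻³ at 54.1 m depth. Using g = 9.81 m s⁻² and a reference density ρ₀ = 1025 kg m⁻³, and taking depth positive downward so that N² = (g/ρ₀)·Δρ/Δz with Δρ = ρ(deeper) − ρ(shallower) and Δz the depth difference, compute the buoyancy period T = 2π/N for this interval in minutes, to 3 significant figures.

4.73 min

Δρ = 1028.92 − 1026.77 = 2.15 kg m⁻³ over Δz = 54.1 − 12.1 = 42 m.
N² = (9.81/1025) × (2.15/42) = 4.8993 × 10⁻⁴ s⁻².
N = √(4.8993 × 10⁻⁴) = 0.022134 rad s⁻¹, so T = 2π/N = 283.87 s = 4.7312 min ≈ 4.73 min.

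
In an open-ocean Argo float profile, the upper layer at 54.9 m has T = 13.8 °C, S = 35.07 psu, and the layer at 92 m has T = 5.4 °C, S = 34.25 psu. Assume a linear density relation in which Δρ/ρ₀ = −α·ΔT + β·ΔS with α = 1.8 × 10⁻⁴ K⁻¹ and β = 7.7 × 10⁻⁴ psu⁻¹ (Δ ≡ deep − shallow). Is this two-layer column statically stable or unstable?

ΔT = 5.4 − 13.8 = -8.4 K and ΔS = 34.25 − 35.07 = -0.82 psu (deep − shallow).
−αΔT = 1.512 × 10⁻³; βΔS = -6.314 × 10⁻⁴; sum Δρ/ρ₀ = 8.806 × 10⁻⁴.
Δρ/ρ₀ > 0, so Δρ > 0: deeper water is denser → statically stable.

stable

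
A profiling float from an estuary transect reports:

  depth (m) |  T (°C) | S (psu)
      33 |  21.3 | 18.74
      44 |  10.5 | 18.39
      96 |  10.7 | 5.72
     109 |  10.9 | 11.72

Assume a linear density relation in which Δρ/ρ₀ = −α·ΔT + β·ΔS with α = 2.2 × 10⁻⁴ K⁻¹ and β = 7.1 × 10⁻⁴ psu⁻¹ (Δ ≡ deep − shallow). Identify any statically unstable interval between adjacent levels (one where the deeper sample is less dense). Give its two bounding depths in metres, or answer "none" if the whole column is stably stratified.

Evaluate Δρ/ρ₀ = −αΔT + βΔS across each adjacent pair:
  33–44 m: −αΔT+βΔS = −(2.2 × 10⁻⁴)(-10.8)+(7.1 × 10⁻⁴)(-0.35) = 2.1 × 10⁻³ → stable
  44–96 m: −αΔT+βΔS = −(2.2 × 10⁻⁴)(+0.2)+(7.1 × 10⁻⁴)(-12.67) = -9.0 × 10⁻³ → UNSTABLE
  96–109 m: −αΔT+βΔS = −(2.2 × 10⁻⁴)(+0.2)+(7.1 × 10⁻⁴)(+6.00) = 4.2 × 10⁻³ → stable
The 44–96 m interval has Δρ < 0: lighter water underlies denser water.

44–96 m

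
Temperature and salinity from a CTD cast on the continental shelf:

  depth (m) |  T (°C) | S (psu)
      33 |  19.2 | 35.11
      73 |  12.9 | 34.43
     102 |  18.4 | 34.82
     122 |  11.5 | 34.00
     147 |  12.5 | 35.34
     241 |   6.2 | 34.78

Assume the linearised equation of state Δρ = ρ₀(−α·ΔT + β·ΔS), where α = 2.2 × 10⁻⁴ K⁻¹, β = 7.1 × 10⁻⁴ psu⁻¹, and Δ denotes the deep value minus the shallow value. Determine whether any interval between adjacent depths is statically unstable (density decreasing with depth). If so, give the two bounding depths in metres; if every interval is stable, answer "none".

Evaluate Δρ/ρ₀ = −αΔT + βΔS across each adjacent pair:
  33–73 m: −αΔT+βΔS = −(2.2 × 10⁻⁴)(-6.3)+(7.1 × 10⁻⁴)(-0.68) = 9.0 × 10⁻⁴ → stable
  73–102 m: −αΔT+βΔS = −(2.2 × 10⁻⁴)(+5.5)+(7.1 × 10⁻⁴)(+0.39) = -9.3 × 10⁻⁴ → UNSTABLE
  102–122 m: −αΔT+βΔS = −(2.2 × 10⁻⁴)(-6.9)+(7.1 × 10⁻⁴)(-0.82) = 9.4 × 10⁻⁴ → stable
  122–147 m: −αΔT+βΔS = −(2.2 × 10⁻⁴)(+1.0)+(7.1 × 10⁻⁴)(+1.34) = 7.3 × 10⁻⁴ → stable
  147–241 m: −αΔT+βΔS = −(2.2 × 10⁻⁴)(-6.3)+(7.1 × 10⁻⁴)(-0.56) = 9.9 × 10⁻⁴ → stable
The 73–102 m interval has Δρ < 0: lighter water underlies denser water.

73–102 m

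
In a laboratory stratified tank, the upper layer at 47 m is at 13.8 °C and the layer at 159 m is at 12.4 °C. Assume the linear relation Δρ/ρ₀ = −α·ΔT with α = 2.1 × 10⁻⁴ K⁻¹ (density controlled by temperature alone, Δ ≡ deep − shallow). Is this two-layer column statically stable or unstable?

stable

ΔT = 12.4 − 13.8 = -1.4 K, so Δρ/ρ₀ = −αΔT = 2.94 × 10⁻⁴.
Δρ/ρ₀ > 0, so Δρ > 0: deeper water is denser → statically stable.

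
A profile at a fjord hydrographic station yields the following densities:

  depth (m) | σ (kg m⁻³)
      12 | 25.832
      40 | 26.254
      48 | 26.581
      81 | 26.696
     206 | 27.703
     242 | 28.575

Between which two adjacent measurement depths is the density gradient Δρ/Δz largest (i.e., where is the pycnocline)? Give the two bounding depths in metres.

40–48 m

Compute the density gradient over each adjacent pair:
  12–40 m: Δρ/Δz = 0.422/28 = 0.015 kg m⁻⁴
  40–48 m: Δρ/Δz = 0.327/8 = 0.041 kg m⁻⁴
  48–81 m: Δρ/Δz = 0.115/33 = 3.5 × 10⁻³ kg m⁻⁴
  81–206 m: Δρ/Δz = 1.007/125 = 8.1 × 10⁻³ kg m⁻⁴
  206–242 m: Δρ/Δz = 0.872/36 = 0.024 kg m⁻⁴
The largest gradient is in the 40–48 m interval — the pycnocline.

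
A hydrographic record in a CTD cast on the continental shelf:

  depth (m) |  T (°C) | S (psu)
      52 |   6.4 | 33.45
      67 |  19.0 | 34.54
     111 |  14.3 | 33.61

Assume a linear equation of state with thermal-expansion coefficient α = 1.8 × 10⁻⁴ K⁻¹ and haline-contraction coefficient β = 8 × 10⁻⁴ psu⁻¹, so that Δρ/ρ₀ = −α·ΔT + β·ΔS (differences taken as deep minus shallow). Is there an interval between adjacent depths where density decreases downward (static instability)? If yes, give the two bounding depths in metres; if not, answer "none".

Evaluate Δρ/ρ₀ = −αΔT + βΔS across each adjacent pair:
  52–67 m: −αΔT+βΔS = −(1.8 × 10⁻⁴)(+12.6)+(8 × 10⁻⁴)(+1.09) = -1.4 × 10⁻³ → UNSTABLE
  67–111 m: −αΔT+βΔS = −(1.8 × 10⁻⁴)(-4.7)+(8 × 10⁻⁴)(-0.93) = 1.0 × 10⁻⁴ → stable
The 52–67 m interval has Δρ < 0: lighter water underlies denser water.

52–67 m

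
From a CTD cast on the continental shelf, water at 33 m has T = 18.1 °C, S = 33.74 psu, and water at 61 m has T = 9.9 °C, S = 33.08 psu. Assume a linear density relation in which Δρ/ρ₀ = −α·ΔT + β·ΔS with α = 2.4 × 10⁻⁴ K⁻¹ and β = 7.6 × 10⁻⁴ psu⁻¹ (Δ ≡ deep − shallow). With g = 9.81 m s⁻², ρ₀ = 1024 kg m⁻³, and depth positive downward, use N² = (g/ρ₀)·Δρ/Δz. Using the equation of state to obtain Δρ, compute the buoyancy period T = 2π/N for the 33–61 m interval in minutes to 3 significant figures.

ΔT = -8.2 K, ΔS = -0.66 psu (deep − shallow).
Δρ/ρ₀ = −αΔT + βΔS = 1.968 × 10⁻³ − 5.016 × 10⁻⁴ = 1.4664 × 10⁻³, so Δρ ≈ 1.502 kg m⁻³.
N² = (g/ρ₀)·Δρ/Δz = g·(Δρ/ρ₀)/Δz = 9.81 × 1.4664 × 10⁻³ / 28 = 5.1376 × 10⁻⁴ s⁻².
N = √(5.1376 × 10⁻⁴) = 0.022666 rad s⁻¹ → T = 2π/N = 277.21 s = 4.6202 min ≈ 4.62 min.

4.62 min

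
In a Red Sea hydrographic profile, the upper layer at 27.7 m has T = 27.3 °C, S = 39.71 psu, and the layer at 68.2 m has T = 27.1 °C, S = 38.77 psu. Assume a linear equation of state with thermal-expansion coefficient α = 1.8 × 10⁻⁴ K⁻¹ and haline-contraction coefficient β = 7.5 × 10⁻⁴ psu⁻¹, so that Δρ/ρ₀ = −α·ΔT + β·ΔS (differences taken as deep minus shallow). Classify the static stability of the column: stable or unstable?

unstable

ΔT = 27.1 − 27.3 = -0.2 K and ΔS = 38.77 − 39.71 = -0.94 psu (deep − shallow).
−αΔT = 3.60 × 10⁻⁵; βΔS = -7.05 × 10⁻⁴; sum Δρ/ρ₀ = -6.69 × 10⁻⁴.
Δρ/ρ₀ < 0, so Δρ < 0: deeper water is lighter → statically unstable; the column would overturn.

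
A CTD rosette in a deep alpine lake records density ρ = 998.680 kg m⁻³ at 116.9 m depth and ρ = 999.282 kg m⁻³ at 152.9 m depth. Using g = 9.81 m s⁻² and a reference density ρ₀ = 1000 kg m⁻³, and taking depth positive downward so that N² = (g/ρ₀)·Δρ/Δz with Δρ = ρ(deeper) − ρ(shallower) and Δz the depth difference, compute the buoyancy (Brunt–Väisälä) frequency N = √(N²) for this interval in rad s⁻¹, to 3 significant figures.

Δρ = 999.282 − 998.680 = 0.602 kg m⁻³ over Δz = 152.9 − 116.9 = 36 m.
N² = (9.81/1000) × (0.602/36) = 1.6405 × 10⁻⁴ s⁻².
N = √(1.6405 × 10⁻⁴) = 0.012808 rad s⁻¹ ≈ 0.0128 rad s⁻¹.
A positive N² confirms static stability across the interval.

0.0128 rad s⁻¹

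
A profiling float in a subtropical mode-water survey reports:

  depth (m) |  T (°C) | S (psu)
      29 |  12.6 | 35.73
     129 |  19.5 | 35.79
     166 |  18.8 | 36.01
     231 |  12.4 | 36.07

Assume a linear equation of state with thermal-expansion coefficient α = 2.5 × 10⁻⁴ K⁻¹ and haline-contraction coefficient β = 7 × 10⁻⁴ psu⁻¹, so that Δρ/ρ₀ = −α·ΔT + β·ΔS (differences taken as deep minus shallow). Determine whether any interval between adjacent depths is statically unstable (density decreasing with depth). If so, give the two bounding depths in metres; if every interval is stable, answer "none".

29–129 m

Evaluate Δρ/ρ₀ = −αΔT + βΔS across each adjacent pair:
  29–129 m: −αΔT+βΔS = −(2.5 × 10⁻⁴)(+6.9)+(7 × 10⁻⁴)(+0.06) = -1.7 × 10⁻³ → UNSTABLE
  129–166 m: −αΔT+βΔS = −(2.5 × 10⁻⁴)(-0.7)+(7 × 10⁻⁴)(+0.22) = 3.3 × 10⁻⁴ → stable
  166–231 m: −αΔT+βΔS = −(2.5 × 10⁻⁴)(-6.4)+(7 × 10⁻⁴)(+0.06) = 1.6 × 10⁻³ → stable
The 29–129 m interval has Δρ < 0: lighter water underlies denser water.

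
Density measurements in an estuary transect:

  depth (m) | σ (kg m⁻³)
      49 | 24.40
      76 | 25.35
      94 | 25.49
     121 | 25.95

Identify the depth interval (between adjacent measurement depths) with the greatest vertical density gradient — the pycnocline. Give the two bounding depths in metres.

49–76 m

Compute the density gradient over each adjacent pair:
  49–76 m: Δρ/Δz = 0.95/27 = 0.035 kg m⁻⁴
  76–94 m: Δρ/Δz = 0.14/18 = 7.8 × 10⁻³ kg m⁻⁴
  94–121 m: Δρ/Δz = 0.46/27 = 0.017 kg m⁻⁴
The largest gradient is in the 49–76 m interval — the pycnocline.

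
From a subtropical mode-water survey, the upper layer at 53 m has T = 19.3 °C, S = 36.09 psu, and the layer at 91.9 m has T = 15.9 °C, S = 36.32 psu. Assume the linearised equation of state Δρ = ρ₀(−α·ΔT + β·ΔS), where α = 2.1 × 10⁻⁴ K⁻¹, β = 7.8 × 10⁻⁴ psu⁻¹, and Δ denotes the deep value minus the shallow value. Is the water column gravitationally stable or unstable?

stable

ΔT = 15.9 − 19.3 = -3.4 K and ΔS = 36.32 − 36.09 = +0.23 psu (deep − shallow).
−αΔT = 7.14 × 10⁻⁴; βΔS = 1.794 × 10⁻⁴; sum Δρ/ρ₀ = 8.934 × 10⁻⁴.
Δρ/ρ₀ > 0, so Δρ > 0: deeper water is denser → statically stable.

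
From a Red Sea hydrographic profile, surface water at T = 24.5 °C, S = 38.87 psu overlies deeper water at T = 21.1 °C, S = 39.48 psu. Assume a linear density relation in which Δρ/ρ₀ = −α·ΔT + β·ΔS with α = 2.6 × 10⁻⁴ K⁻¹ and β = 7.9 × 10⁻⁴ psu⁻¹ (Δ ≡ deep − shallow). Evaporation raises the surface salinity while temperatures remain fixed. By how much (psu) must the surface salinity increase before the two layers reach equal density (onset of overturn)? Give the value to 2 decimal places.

Neutral buoyancy requires −α(T_deep − T_surf) + β(S_deep − S_surf′) = 0.
S_surf′ = S_deep − (α/β)·ΔT = 39.48 − (2.6 × 10⁻⁴/7.9 × 10⁻⁴)·(-3.4) = 40.5990 psu.
Increase required: 40.5990 − 38.87 = 1.7290 psu.

1.73 psu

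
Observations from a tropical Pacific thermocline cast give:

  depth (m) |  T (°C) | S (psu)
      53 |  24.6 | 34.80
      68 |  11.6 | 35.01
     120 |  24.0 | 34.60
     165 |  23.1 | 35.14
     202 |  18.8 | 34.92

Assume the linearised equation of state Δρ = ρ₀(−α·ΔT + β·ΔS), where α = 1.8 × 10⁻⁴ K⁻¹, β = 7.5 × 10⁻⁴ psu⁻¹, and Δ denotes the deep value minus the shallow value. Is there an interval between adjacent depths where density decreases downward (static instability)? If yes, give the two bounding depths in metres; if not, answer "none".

Evaluate Δρ/ρ₀ = −αΔT + βΔS across each adjacent pair:
  53–68 m: −αΔT+βΔS = −(1.8 × 10⁻⁴)(-13.0)+(7.5 × 10⁻⁴)(+0.21) = 2.5 × 10⁻³ → stable
  68–120 m: −αΔT+βΔS = −(1.8 × 10⁻⁴)(+12.4)+(7.5 × 10⁻⁴)(-0.41) = -2.5 × 10⁻³ → UNSTABLE
  120–165 m: −αΔT+βΔS = −(1.8 × 10⁻⁴)(-0.9)+(7.5 × 10⁻⁴)(+0.54) = 5.7 × 10⁻⁴ → stable
  165–202 m: −αΔT+βΔS = −(1.8 × 10⁻⁴)(-4.3)+(7.5 × 10⁻⁴)(-0.22) = 6.1 × 10⁻⁴ → stable
The 68–120 m interval has Δρ < 0: lighter water underlies denser water.

68–120 m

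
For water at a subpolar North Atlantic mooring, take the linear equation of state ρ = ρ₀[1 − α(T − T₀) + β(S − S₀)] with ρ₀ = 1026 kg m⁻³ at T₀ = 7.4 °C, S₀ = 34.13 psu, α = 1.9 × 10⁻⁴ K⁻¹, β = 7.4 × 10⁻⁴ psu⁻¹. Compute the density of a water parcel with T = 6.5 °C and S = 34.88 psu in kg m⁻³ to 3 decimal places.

T − T₀ = -0.9 K, S − S₀ = +0.75 psu.
Bracket = 1 − α·(-0.9) + β·(+0.75) = 1 + (7.26 × 10⁻⁴) = 1.0007260.
ρ = 1026 × 1.0007260 = 1026.745 kg m⁻³.

1026.745 kg m⁻³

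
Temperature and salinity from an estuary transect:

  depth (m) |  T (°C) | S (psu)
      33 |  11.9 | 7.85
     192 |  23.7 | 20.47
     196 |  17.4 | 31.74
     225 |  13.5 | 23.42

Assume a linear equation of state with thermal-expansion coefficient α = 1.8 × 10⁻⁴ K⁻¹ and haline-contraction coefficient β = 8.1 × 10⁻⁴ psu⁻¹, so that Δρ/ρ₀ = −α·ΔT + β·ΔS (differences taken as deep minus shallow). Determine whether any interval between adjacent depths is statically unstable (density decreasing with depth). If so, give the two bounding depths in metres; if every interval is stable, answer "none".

196–225 m

Evaluate Δρ/ρ₀ = −αΔT + βΔS across each adjacent pair:
  33–192 m: −αΔT+βΔS = −(1.8 × 10⁻⁴)(+11.8)+(8.1 × 10⁻⁴)(+12.62) = 8.1 × 10⁻³ → stable
  192–196 m: −αΔT+βΔS = −(1.8 × 10⁻⁴)(-6.3)+(8.1 × 10⁻⁴)(+11.27) = 0.010 → stable
  196–225 m: −αΔT+βΔS = −(1.8 × 10⁻⁴)(-3.9)+(8.1 × 10⁻⁴)(-8.32) = -6.0 × 10⁻³ → UNSTABLE
The 196–225 m interval has Δρ < 0: lighter water underlies denser water.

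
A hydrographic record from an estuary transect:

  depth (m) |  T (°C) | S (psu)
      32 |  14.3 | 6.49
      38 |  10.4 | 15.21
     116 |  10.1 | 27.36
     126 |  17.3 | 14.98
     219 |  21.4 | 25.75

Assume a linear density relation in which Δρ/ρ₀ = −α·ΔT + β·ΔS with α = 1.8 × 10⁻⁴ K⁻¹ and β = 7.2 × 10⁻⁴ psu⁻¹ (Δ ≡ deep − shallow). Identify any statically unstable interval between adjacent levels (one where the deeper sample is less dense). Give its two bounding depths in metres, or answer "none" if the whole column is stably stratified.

116–126 m

Evaluate Δρ/ρ₀ = −αΔT + βΔS across each adjacent pair:
  32–38 m: −αΔT+βΔS = −(1.8 × 10⁻⁴)(-3.9)+(7.2 × 10⁻⁴)(+8.72) = 7.0 × 10⁻³ → stable
  38–116 m: −αΔT+βΔS = −(1.8 × 10⁻⁴)(-0.3)+(7.2 × 10⁻⁴)(+12.15) = 8.8 × 10⁻³ → stable
  116–126 m: −αΔT+βΔS = −(1.8 × 10⁻⁴)(+7.2)+(7.2 × 10⁻⁴)(-12.38) = -0.010 → UNSTABLE
  126–219 m: −αΔT+βΔS = −(1.8 × 10⁻⁴)(+4.1)+(7.2 × 10⁻⁴)(+10.77) = 7.0 × 10⁻³ → stable
The 116–126 m interval has Δρ < 0: lighter water underlies denser water.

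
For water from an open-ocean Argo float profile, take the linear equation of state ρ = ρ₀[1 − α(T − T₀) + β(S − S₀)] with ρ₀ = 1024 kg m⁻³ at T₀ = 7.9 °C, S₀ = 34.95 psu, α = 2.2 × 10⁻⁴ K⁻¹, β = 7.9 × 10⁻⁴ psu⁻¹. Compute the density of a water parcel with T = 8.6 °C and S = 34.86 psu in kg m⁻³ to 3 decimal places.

T − T₀ = +0.7 K, S − S₀ = -0.09 psu.
Bracket = 1 − α·(+0.7) + β·(-0.09) = 1 + (-2.251 × 10⁻⁴) = 0.9997749.
ρ = 1024 × 0.9997749 = 1023.769 kg m⁻³.

1023.769 kg m⁻³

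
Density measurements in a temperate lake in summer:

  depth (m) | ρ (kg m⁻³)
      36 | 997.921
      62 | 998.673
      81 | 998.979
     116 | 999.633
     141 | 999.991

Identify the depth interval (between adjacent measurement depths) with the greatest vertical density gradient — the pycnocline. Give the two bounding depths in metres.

36–62 m

Compute the density gradient over each adjacent pair:
  36–62 m: Δρ/Δz = 0.752/26 = 0.029 kg m⁻⁴
  62–81 m: Δρ/Δz = 0.306/19 = 0.016 kg m⁻⁴
  81–116 m: Δρ/Δz = 0.654/35 = 0.019 kg m⁻⁴
  116–141 m: Δρ/Δz = 0.358/25 = 0.014 kg m⁻⁴
The largest gradient is in the 36–62 m interval — the pycnocline.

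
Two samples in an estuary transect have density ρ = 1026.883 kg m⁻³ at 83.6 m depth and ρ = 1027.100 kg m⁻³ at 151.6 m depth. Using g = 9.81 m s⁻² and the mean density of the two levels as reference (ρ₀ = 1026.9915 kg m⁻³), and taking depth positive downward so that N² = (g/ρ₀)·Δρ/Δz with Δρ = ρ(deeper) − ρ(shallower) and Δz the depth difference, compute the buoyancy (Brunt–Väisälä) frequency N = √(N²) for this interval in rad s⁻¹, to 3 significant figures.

Δρ = 1027.100 − 1026.883 = 0.217 kg m⁻³ over Δz = 151.6 − 83.6 = 68 m.
N² = (9.81/1026.9915) × (0.217/68) = 3.0483 × 10⁻⁵ s⁻².
N = √(3.0483 × 10⁻⁵) = 5.5211 × 10⁻³ rad s⁻¹ ≈ 5.52 × 10⁻³ rad s⁻¹.

5.52 × 10⁻³ rad s⁻¹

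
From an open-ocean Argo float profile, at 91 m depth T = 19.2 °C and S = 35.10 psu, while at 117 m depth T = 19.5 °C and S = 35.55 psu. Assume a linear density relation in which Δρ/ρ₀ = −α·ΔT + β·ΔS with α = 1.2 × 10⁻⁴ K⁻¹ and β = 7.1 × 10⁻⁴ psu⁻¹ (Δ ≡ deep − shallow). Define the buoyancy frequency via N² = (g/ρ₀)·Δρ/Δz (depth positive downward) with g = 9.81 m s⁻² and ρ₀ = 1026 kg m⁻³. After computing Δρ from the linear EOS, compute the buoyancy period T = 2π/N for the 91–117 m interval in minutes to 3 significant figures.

ΔT = +0.3 K, ΔS = +0.45 psu (deep − shallow).
Δρ/ρ₀ = −αΔT + βΔS = -3.60 × 10⁻⁵ + 3.195 × 10⁻⁴ = 2.835 × 10⁻⁴, so Δρ ≈ 0.2909 kg m⁻³.
N² = (g/ρ₀)·Δρ/Δz = g·(Δρ/ρ₀)/Δz = 9.81 × 2.835 × 10⁻⁴ / 26 = 1.0697 × 10⁻⁴ s⁻².
N = √(1.0697 × 10⁻⁴) = 0.010343 rad s⁻¹ → T = 2π/N = 607.48 s = 10.125 min ≈ 10.1 min.

10.1 min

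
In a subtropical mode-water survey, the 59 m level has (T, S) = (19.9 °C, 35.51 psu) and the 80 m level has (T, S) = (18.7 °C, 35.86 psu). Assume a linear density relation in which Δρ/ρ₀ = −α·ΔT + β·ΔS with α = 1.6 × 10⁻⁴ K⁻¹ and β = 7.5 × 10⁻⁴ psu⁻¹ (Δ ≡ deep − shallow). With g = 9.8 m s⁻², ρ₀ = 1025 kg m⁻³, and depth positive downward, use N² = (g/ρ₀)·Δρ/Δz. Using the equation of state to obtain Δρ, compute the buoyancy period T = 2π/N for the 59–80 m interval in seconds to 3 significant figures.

431 s

ΔT = -1.2 K, ΔS = +0.35 psu (deep − shallow).
Δρ/ρ₀ = −αΔT + βΔS = 1.92 × 10⁻⁴ + 2.625 × 10⁻⁴ = 4.545 × 10⁻⁴, so Δρ ≈ 0.4659 kg m⁻³.
N² = (g/ρ₀)·Δρ/Δz = g·(Δρ/ρ₀)/Δz = 9.8 × 4.545 × 10⁻⁴ / 21 = 2.1210 × 10⁻⁴ s⁻².
N = √(2.1210 × 10⁻⁴) = 0.014564 rad s⁻¹ → T = 2π/N = 431.42 s ≈ 431 s.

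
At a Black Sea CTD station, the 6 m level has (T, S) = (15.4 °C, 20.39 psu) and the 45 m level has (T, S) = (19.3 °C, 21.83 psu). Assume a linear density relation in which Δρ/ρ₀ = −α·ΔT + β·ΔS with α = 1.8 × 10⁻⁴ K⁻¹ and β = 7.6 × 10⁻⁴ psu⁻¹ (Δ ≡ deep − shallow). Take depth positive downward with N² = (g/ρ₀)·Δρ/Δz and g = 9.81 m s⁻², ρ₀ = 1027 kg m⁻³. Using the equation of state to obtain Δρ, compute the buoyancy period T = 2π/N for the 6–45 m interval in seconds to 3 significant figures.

632 s

ΔT = +3.9 K, ΔS = +1.44 psu (deep − shallow).
Δρ/ρ₀ = −αΔT + βΔS = -7.02 × 10⁻⁴ + 1.0944 × 10⁻³ = 3.924 × 10⁻⁴, so Δρ ≈ 0.4030 kg m⁻³.
N² = (g/ρ₀)·Δρ/Δz = g·(Δρ/ρ₀)/Δz = 9.81 × 3.924 × 10⁻⁴ / 39 = 9.8704 × 10⁻⁵ s⁻².
N = √(9.8704 × 10⁻⁵) = 9.9350 × 10⁻³ rad s⁻¹ → T = 2π/N = 632.43 s ≈ 632 s.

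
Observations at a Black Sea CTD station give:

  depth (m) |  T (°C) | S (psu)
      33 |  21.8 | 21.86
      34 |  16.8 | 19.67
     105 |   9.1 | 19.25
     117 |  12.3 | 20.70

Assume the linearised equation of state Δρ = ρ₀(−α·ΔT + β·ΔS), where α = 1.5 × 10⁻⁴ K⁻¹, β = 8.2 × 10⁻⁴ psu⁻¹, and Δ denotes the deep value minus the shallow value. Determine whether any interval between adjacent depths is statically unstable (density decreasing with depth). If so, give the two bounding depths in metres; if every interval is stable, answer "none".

33–34 m

Evaluate Δρ/ρ₀ = −αΔT + βΔS across each adjacent pair:
  33–34 m: −αΔT+βΔS = −(1.5 × 10⁻⁴)(-5.0)+(8.2 × 10⁻⁴)(-2.19) = -1.0 × 10⁻³ → UNSTABLE
  34–105 m: −αΔT+βΔS = −(1.5 × 10⁻⁴)(-7.7)+(8.2 × 10⁻⁴)(-0.42) = 8.1 × 10⁻⁴ → stable
  105–117 m: −αΔT+βΔS = −(1.5 × 10⁻⁴)(+3.2)+(8.2 × 10⁻⁴)(+1.45) = 7.1 × 10⁻⁴ → stable
The 33–34 m interval has Δρ < 0: lighter water underlies denser water.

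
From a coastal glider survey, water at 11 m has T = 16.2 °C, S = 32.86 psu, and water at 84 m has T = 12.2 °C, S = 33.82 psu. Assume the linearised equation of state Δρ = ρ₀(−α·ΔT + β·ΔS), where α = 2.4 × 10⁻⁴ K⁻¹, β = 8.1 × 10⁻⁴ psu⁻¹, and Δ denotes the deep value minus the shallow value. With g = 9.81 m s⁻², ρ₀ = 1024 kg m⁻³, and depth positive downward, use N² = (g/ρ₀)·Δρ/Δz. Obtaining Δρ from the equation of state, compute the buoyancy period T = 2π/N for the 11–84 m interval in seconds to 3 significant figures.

411 s

ΔT = -4.0 K, ΔS = +0.96 psu (deep − shallow).
Δρ/ρ₀ = −αΔT + βΔS = 9.60 × 10⁻⁴ + 7.776 × 10⁻⁴ = 1.7376 × 10⁻³, so Δρ ≈ 1.779 kg m⁻³.
N² = (g/ρ₀)·Δρ/Δz = g·(Δρ/ρ₀)/Δz = 9.81 × 1.7376 × 10⁻³ / 73 = 2.3350 × 10⁻⁴ s⁻².
N = √(2.3350 × 10⁻⁴) = 0.015281 rad s⁻¹ → T = 2π/N = 411.18 s ≈ 411 s.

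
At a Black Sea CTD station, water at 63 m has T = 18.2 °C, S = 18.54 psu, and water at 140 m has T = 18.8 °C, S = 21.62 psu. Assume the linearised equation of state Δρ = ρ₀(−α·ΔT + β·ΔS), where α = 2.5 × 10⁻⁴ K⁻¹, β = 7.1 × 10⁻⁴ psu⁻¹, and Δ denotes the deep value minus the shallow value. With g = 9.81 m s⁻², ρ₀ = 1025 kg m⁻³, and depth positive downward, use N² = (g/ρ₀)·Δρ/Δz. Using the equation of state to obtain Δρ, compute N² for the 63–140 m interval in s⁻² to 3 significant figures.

ΔT = +0.6 K, ΔS = +3.08 psu (deep − shallow).
Δρ/ρ₀ = −αΔT + βΔS = -1.50 × 10⁻⁴ + 2.1868 × 10⁻³ = 2.0368 × 10⁻³, so Δρ ≈ 2.088 kg m⁻³.
N² = (g/ρ₀)·Δρ/Δz = g·(Δρ/ρ₀)/Δz = 9.81 × 2.0368 × 10⁻³ / 77 = 2.5949 × 10⁻⁴ s⁻² ≈ 2.59 × 10⁻⁴ s⁻².

2.59 × 10⁻⁴ s⁻²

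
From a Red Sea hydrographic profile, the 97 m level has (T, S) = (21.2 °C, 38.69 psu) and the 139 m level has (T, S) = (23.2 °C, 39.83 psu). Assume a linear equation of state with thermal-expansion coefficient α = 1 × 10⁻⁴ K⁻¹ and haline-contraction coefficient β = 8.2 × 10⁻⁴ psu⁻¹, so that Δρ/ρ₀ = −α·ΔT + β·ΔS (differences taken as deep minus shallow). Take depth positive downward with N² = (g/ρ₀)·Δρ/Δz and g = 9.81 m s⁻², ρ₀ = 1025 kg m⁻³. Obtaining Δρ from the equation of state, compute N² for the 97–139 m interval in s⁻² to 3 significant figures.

1.72 × 10⁻⁴ s⁻²

ΔT = +2.0 K, ΔS = +1.14 psu (deep − shallow).
Δρ/ρ₀ = −αΔT + βΔS = -2.00 × 10⁻⁴ + 9.348 × 10⁻⁴ = 7.348 × 10⁻⁴, so Δρ ≈ 0.7532 kg m⁻³.
N² = (g/ρ₀)·Δρ/Δz = g·(Δρ/ρ₀)/Δz = 9.81 × 7.348 × 10⁻⁴ / 42 = 1.7163 × 10⁻⁴ s⁻² ≈ 1.72 × 10⁻⁴ s⁻².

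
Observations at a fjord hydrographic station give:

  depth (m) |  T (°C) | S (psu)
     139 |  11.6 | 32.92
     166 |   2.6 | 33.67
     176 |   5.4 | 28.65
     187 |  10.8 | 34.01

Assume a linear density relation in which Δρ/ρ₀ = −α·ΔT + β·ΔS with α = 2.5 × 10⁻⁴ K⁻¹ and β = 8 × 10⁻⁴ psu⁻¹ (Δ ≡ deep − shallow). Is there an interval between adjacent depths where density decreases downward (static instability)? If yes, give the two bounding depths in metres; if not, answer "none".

Evaluate Δρ/ρ₀ = −αΔT + βΔS across each adjacent pair:
  139–166 m: −αΔT+βΔS = −(2.5 × 10⁻⁴)(-9.0)+(8 × 10⁻⁴)(+0.75) = 2.9 × 10⁻³ → stable
  166–176 m: −αΔT+βΔS = −(2.5 × 10⁻⁴)(+2.8)+(8 × 10⁻⁴)(-5.02) = -4.7 × 10⁻³ → UNSTABLE
  176–187 m: −αΔT+βΔS = −(2.5 × 10⁻⁴)(+5.4)+(8 × 10⁻⁴)(+5.36) = 2.9 × 10⁻³ → stable
The 166–176 m interval has Δρ < 0: lighter water underlies denser water.

166–176 m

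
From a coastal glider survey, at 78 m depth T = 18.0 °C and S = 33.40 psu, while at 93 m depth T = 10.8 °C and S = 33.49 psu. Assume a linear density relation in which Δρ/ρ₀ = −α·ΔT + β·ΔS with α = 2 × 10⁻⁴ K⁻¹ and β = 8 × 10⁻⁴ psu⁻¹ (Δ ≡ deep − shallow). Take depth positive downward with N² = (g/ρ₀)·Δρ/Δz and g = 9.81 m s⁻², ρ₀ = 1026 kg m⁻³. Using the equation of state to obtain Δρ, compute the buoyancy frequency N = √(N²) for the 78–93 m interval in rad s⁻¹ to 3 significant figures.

ΔT = -7.2 K, ΔS = +0.09 psu (deep − shallow).
Δρ/ρ₀ = −αΔT + βΔS = 1.44 × 10⁻³ + 7.20 × 10⁻⁵ = 1.512 × 10⁻³, so Δρ ≈ 1.551 kg m⁻³.
N² = (g/ρ₀)·Δρ/Δz = g·(Δρ/ρ₀)/Δz = 9.81 × 1.512 × 10⁻³ / 15 = 9.8885 × 10⁻⁴ s⁻².
N = √(9.8885 × 10⁻⁴) = 0.031446 rad s⁻¹ ≈ 0.0314 rad s⁻¹.

0.0314 rad s⁻¹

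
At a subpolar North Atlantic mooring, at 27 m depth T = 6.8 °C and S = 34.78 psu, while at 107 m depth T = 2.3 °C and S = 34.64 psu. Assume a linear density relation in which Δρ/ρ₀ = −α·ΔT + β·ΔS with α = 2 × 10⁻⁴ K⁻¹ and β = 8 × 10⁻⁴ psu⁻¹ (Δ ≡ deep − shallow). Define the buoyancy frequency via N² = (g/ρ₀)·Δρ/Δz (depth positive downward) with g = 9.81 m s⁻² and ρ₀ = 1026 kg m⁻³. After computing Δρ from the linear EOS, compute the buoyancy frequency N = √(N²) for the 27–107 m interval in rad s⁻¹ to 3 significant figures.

ΔT = -4.5 K, ΔS = -0.14 psu (deep − shallow).
Δρ/ρ₀ = −αΔT + βΔS = 9.00 × 10⁻⁴ − 1.12 × 10⁻⁴ = 7.88 × 10⁻⁴, so Δρ ≈ 0.8085 kg m⁻³.
N² = (g/ρ₀)·Δρ/Δz = g·(Δρ/ρ₀)/Δz = 9.81 × 7.88 × 10⁻⁴ / 80 = 9.6629 × 10⁻⁵ s⁻².
N = √(9.6629 × 10⁻⁵) = 9.8300 × 10⁻³ rad s⁻¹ ≈ 9.83 × 10⁻³ rad s⁻¹.

9.83 × 10⁻³ rad s⁻¹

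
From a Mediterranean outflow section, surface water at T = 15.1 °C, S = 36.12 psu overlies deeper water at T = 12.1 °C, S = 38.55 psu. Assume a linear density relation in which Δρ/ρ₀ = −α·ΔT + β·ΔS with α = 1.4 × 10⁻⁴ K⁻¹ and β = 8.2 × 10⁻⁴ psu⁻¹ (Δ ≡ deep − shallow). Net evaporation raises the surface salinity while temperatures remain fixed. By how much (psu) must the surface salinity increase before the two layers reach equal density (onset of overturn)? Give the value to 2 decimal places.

Neutral buoyancy requires −α(T_deep − T_surf) + β(S_deep − S_surf′) = 0.
S_surf′ = S_deep − (α/β)·ΔT = 38.55 − (1.4 × 10⁻⁴/8.2 × 10⁻⁴)·(-3.0) = 39.0622 psu.
Increase required: 39.0622 − 36.12 = 2.9422 psu.

2.94 psu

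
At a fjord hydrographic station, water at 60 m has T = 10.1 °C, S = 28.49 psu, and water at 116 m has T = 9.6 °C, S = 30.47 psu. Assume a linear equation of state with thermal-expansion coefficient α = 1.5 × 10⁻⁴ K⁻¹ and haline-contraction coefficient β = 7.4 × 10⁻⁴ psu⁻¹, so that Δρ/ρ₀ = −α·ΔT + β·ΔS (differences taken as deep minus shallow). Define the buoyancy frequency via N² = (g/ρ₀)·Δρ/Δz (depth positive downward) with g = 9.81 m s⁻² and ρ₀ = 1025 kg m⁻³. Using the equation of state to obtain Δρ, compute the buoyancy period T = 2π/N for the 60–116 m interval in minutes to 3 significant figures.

6.38 min

ΔT = -0.5 K, ΔS = +1.98 psu (deep − shallow).
Δρ/ρ₀ = −αΔT + βΔS = 7.50 × 10⁻⁵ + 1.4652 × 10⁻³ = 1.5402 × 10⁻³, so Δρ ≈ 1.579 kg m⁻³.
N² = (g/ρ₀)·Δρ/Δz = g·(Δρ/ρ₀)/Δz = 9.81 × 1.5402 × 10⁻³ / 56 = 2.6981 × 10⁻⁴ s⁻².
N = √(2.6981 × 10⁻⁴) = 0.016426 rad s⁻¹ → T = 2π/N = 382.51 s = 6.3752 min ≈ 6.38 min.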